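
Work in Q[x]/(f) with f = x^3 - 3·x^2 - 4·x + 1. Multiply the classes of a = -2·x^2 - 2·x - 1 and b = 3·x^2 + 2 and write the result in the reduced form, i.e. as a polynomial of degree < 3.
First multiply in Q[x] without reducing: a · b = -6·x^4 - 6·x^3 - 7·x^2 - 4·x - 2. Now divide by f(x) = x^3 - 3·x^2 - 4·x + 1, eliminating the leading term at each step:
  leading term -6·x^4: subtract (-6·x)·f(x) = -6·x^4 + 18·x^3 + 24·x^2 - 6·x, leaving -24·x^3 - 31·x^2 + 2·x - 2
  leading term -24·x^3: subtract (-24)·f(x) = -24·x^3 + 72·x^2 + 96·x - 24, leaving -103·x^2 - 94·x + 22
The degree is now < 3, so this is the remainder. Hence a · b ≡ -103·x^2 - 94·x + 22 in Q[x]/(f).

Final answer: a · b ≡ -103·x^2 - 94·x + 22 (mod f(x))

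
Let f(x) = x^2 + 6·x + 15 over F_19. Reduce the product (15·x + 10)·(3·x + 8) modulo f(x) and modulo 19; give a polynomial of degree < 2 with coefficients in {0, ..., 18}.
a · b ≡ 13·x + 13 (mod f(x))

Multiply as integer polynomials: a · b = 45·x^2 + 150·x + 80. Reducing coefficients mod 19: a · b ≡ 7·x^2 + 17·x + 4. Now divide by f(x) = x^2 + 6·x + 15 in F_19[x], eliminating the leading term at each step:
  leading term 7·x^2: subtract (7)·f(x) = 7·x^2 + 4·x + 10, leaving 13·x + 13 (coefficients mod 19)
The degree is now < 2, so this is the remainder. Hence a · b ≡ 13·x + 13 in F_19[x]/(f).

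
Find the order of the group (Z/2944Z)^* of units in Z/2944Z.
(Z/2944Z)^* consists of the classes a with gcd(a, 2944) = 1, so its order is φ(2944). φ is multiplicative, with φ(p^e) = p^e − p^(e−1). Factorise 2944 = 2^7 · 23. Then
  φ(2944) = (2^7 − 2^6) · (23 − 1) = 64 · 22 = 1408.
Thus |(Z/2944Z)^*| = 1408.

Final answer: |(Z/2944Z)^*| = 1408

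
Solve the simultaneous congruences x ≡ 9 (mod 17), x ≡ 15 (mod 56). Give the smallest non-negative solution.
x ≡ 519 (mod 952); the representative in [0, 952) is 519

The moduli 17, 56 are pairwise coprime, so by the CRT there is a unique solution mod 17·56 = 952.
Solve by successive substitution. Start with x ≡ 9 (mod 17).
  Combine with x ≡ 15 (mod 56): write x = 9 + 17·t and require 9 + 17·t ≡ 15 (mod 56), i.e. 17·t ≡ 15 − 9 ≡ 6 (mod 56). Since 17^(−1) ≡ 33 (mod 56), t ≡ 33·6 ≡ 30 (mod 56). So x ≡ 9 + 17·30 = 519 (mod 952).
Unique solution in [0, 952): x = 519.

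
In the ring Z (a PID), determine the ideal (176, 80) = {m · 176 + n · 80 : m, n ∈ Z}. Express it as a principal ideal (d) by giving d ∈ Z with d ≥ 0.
In the PID Z, (a, b) is generated by gcd(a, b). Compute gcd(176, 80) with the extended Euclidean algorithm, tracking rows (r, s, t) with s·176 + t·80 = r:
  row A: (176, 1, 0)   [1·176 + 0·80 = 176]
  row B: (80, 0, 1)   [0·176 + 1·80 = 80]
  176 = 2·80 + 16   → row C = row A − 2·row B = (16, 1, −2)   [check: 1·176 − 2·80 = 16]
  80 = 5·16 + 0   → remainder 0, stop. gcd = 16 (last nonzero row C).
So gcd(176, 80) = 16, with Bézout identity 1·176 − 2·80 = 16. Containment (⊇): the Bézout identity exhibits 16 as an element of (176, 80), giving (16) ⊆ (176, 80). Containment (⊆): since 16 | 176 and 16 | 80 (176 = 16·11, 80 = 16·5), every Z-linear combination of 176 and 80 is divisible by 16, so (176, 80) ⊆ (16). Therefore (176, 80) = (16), d = 16.

Final answer: (176, 80) = (16); d = 16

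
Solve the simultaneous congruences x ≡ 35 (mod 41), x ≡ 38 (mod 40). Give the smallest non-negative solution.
The moduli 41, 40 are pairwise coprime, so by the CRT there is a unique solution mod 41·40 = 1640.
Solve by successive substitution. Start with x ≡ 35 (mod 41).
  Combine with x ≡ 38 (mod 40): write x = 35 + 41·t and require 35 + 41·t ≡ 38 (mod 40), i.e. 41·t ≡ 38 − 35 ≡ 3 (mod 40). Since 41^(−1) ≡ 1 (mod 40) (41 ≡ 1 (mod 40)), t ≡ 1·3 ≡ 3 (mod 40). So x ≡ 35 + 41·3 = 158 (mod 1640).
Unique solution in [0, 1640): x = 158.

Final answer: x ≡ 158 (mod 1640); the representative in [0, 1640) is 158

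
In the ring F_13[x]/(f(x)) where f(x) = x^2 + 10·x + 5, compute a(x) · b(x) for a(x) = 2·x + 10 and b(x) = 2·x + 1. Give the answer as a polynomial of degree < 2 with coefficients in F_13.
Multiply as integer polynomials: a · b = 4·x^2 + 22·x + 10. Reducing coefficients mod 13: a · b ≡ 4·x^2 + 9·x + 10. Now divide by f(x) = x^2 + 10·x + 5 in F_13[x], eliminating the leading term at each step:
  leading term 4·x^2: subtract (4)·f(x) = 4·x^2 + x + 7, leaving 8·x + 3 (coefficients mod 13)
The degree is now < 2, so this is the remainder. Hence a · b ≡ 8·x + 3 in F_13[x]/(f).

Final answer: a · b ≡ 8·x + 3 (mod f(x))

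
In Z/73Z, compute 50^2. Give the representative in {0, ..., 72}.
Use repeated squaring. Binary(2) = 10. Walk through the bits of the exponent 2 left-to-right: at each bit after the leading one, square the running value, then multiply by 50 if the bit is 1 (always reducing mod 73):
  bit 1 = 1 (leading): start with 50.
  bit 2 = 0: square 50^2 = 2500 ≡ 18 (mod 73).
Final value: 50^2 ≡ 18 (mod 73).

Final answer: 18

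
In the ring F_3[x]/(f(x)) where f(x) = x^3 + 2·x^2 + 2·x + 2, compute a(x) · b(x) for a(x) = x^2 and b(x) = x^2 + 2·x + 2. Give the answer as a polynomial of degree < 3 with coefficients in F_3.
Multiply as integer polynomials: a · b = x^4 + 2·x^3 + 2·x^2. Reducing coefficients mod 3: a · b ≡ x^4 + 2·x^3 + 2·x^2. Now divide by f(x) = x^3 + 2·x^2 + 2·x + 2 in F_3[x], eliminating the leading term at each step:
  leading term x^4: subtract (x)·f(x) = x^4 + 2·x^3 + 2·x^2 + 2·x, leaving x (coefficients mod 3)
The degree is now < 3, so this is the remainder. Hence a · b ≡ x in F_3[x]/(f).

Final answer: a · b ≡ x (mod f(x))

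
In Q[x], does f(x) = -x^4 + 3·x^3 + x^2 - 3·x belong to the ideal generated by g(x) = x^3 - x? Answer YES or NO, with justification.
In Q[x] the ideal (g) consists of all multiples of g, so f ∈ (g) iff g | f, i.e. iff the remainder of f on division by g is 0. Divide f by g (g is monic, so eliminate the leading term of the running remainder at each step):
  leading term -x^4: subtract (-x)·g(x) = -x^4 + x^2, leaving 3·x^3 - 3·x
  leading term 3·x^3: subtract (3)·g(x) = 3·x^3 - 3·x, leaving 0
The remainder is 0, so f(x) = g(x) · h(x) with h(x) = 3 - x. Hence g | f, i.e. f ∈ (g).

Final answer: YES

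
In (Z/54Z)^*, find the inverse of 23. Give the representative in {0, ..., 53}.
Apply the extended Euclidean algorithm to (54, 23), tracking rows (r, s, t) with s·54 + t·23 = r. Each division r_prev = q·r_cur + r_new produces the new row as (previous row) − q·(current row):
  row A: (54, 1, 0)   [1·54 + 0·23 = 54]
  row B: (23, 0, 1)   [0·54 + 1·23 = 23]
  54 = 2·23 + 8   → row C = row A − 2·row B = (8, 1, −2)   [check: 1·54 − 2·23 = 8]
  23 = 2·8 + 7   → row D = row B − 2·row C = (7, −2, 5)   [check: −2·54 + 5·23 = 7]
  8 = 1·7 + 1   → row E = row C − 1·row D = (1, 3, −7)   [check: 3·54 − 7·23 = 1]
  7 = 7·1 + 0   → remainder 0, stop. gcd = 1 (last nonzero row E).
The gcd is 1, so 23 is invertible mod 54. The last nonzero row gives 3·54 − 7·23 = 1, so t = −7. So 23^(−1) ≡ −7 ≡ 47 (mod 54). Verify: 23 · 47 = 1081 ≡ 1 (mod 54). ✓

Final answer: 23^(−1) ≡ 47 (mod 54)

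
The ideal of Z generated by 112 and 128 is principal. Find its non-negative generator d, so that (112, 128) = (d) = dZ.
In the PID Z, (a, b) is generated by gcd(a, b). Compute gcd(128, 112) with the extended Euclidean algorithm, tracking rows (r, s, t) with s·128 + t·112 = r:
  row A: (128, 1, 0)   [1·128 + 0·112 = 128]
  row B: (112, 0, 1)   [0·128 + 1·112 = 112]
  128 = 1·112 + 16   → row C = row A − 1·row B = (16, 1, −1)   [check: 1·128 − 1·112 = 16]
  112 = 7·16 + 0   → remainder 0, stop. gcd = 16 (last nonzero row C).
So gcd(112, 128) = 16, with Bézout identity 1·128 − 1·112 = 16. Containment (⊇): the Bézout identity exhibits 16 as an element of (112, 128), giving (16) ⊆ (112, 128). Containment (⊆): since 16 | 112 and 16 | 128 (112 = 16·7, 128 = 16·8), every Z-linear combination of 112 and 128 is divisible by 16, so (112, 128) ⊆ (16). Therefore (112, 128) = (16), d = 16.

Final answer: (112, 128) = (16); d = 16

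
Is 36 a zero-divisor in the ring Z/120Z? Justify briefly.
gcd(36, 120) = 12 > 1, so 36 is not a unit in Z/120Z. In Z/nZ every nonzero non-unit is a zero-divisor: explicitly, take b = 120/gcd = 10 ≠ 0 (mod 120); then 36·10 = 360 = 3·120, i.e. 36·10 ≡ 0 (mod 120). So 36 is a zero-divisor.

Final answer: YES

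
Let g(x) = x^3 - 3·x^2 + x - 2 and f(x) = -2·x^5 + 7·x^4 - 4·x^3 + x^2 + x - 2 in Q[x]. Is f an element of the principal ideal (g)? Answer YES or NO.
NO

In Q[x] the ideal (g) consists of all multiples of g, so f ∈ (g) iff g | f, i.e. iff the remainder of f on division by g is 0. Divide f by g (g is monic, so eliminate the leading term of the running remainder at each step):
  leading term -2·x^5: subtract (-2·x^2)·g(x) = -2·x^5 + 6·x^4 - 2·x^3 + 4·x^2, leaving x^4 - 2·x^3 - 3·x^2 + x - 2
  leading term x^4: subtract (x)·g(x) = x^4 - 3·x^3 + x^2 - 2·x, leaving x^3 - 4·x^2 + 3·x - 2
  leading term x^3: subtract (1)·g(x) = x^3 - 3·x^2 + x - 2, leaving -x^2 + 2·x
The remainder r(x) = -x^2 + 2·x ≠ 0 (and deg r < deg g), so g ∤ f, i.e. f ∉ (g).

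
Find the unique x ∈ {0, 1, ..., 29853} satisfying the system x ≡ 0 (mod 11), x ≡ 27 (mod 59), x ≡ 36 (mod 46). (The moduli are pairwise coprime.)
x ≡ 1738 (mod 29854); the representative in [0, 29854) is 1738

The moduli 11, 59, 46 are pairwise coprime, so by the CRT there is a unique solution mod 11·59·46 = 29854.
Solve by successive substitution. Start with x ≡ 0 (mod 11).
  Combine with x ≡ 27 (mod 59): write x = 11·t and require 11·t ≡ 27 (mod 59). Since 11^(−1) ≡ 43 (mod 59), t ≡ 43·27 ≡ 40 (mod 59). So x ≡ 11·40 = 440 (mod 649).
  Combine with x ≡ 36 (mod 46): write x = 440 + 649·t and require 440 + 649·t ≡ 36 (mod 46), i.e. 649·t ≡ 36 − 440 ≡ 10 (mod 46). Since 649^(−1) ≡ 37 (mod 46) (649 ≡ 5 (mod 46)), t ≡ 37·10 ≡ 2 (mod 46). So x ≡ 440 + 649·2 = 1738 (mod 29854).
Unique solution in [0, 29854): x = 1738.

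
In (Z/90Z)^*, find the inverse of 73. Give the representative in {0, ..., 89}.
73^(−1) ≡ 37 (mod 90)

Apply the extended Euclidean algorithm to (90, 73), tracking rows (r, s, t) with s·90 + t·73 = r. Each division r_prev = q·r_cur + r_new produces the new row as (previous row) − q·(current row):
  row A: (90, 1, 0)   [1·90 + 0·73 = 90]
  row B: (73, 0, 1)   [0·90 + 1·73 = 73]
  90 = 1·73 + 17   → row C = row A − 1·row B = (17, 1, −1)   [check: 1·90 − 1·73 = 17]
  73 = 4·17 + 5   → row D = row B − 4·row C = (5, −4, 5)   [check: −4·90 + 5·73 = 5]
  17 = 3·5 + 2   → row E = row C − 3·row D = (2, 13, −16)   [check: 13·90 − 16·73 = 2]
  5 = 2·2 + 1   → row F = row D − 2·row E = (1, −30, 37)   [check: −30·90 + 37·73 = 1]
  2 = 2·1 + 0   → remainder 0, stop. gcd = 1 (last nonzero row F).
The gcd is 1, so 73 is invertible mod 90. The last nonzero row gives −30·90 + 37·73 = 1, so t = 37. So 73^(−1) ≡ 37 (mod 90). Verify: 73 · 37 = 2701 ≡ 1 (mod 90). ✓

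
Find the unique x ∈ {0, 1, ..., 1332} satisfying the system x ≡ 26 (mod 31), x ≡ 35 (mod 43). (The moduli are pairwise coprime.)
x ≡ 336 (mod 1333); the representative in [0, 1333) is 336

The moduli 31, 43 are pairwise coprime, so by the CRT there is a unique solution mod 31·43 = 1333.
Solve by successive substitution. Start with x ≡ 26 (mod 31).
  Combine with x ≡ 35 (mod 43): write x = 26 + 31·t and require 26 + 31·t ≡ 35 (mod 43), i.e. 31·t ≡ 35 − 26 ≡ 9 (mod 43). Since 31^(−1) ≡ 25 (mod 43), t ≡ 25·9 ≡ 10 (mod 43). So x ≡ 26 + 31·10 = 336 (mod 1333).
Unique solution in [0, 1333): x = 336.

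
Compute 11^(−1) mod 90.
Apply the extended Euclidean algorithm to (90, 11), tracking rows (r, s, t) with s·90 + t·11 = r. Each division r_prev = q·r_cur + r_new produces the new row as (previous row) − q·(current row):
  row A: (90, 1, 0)   [1·90 + 0·11 = 90]
  row B: (11, 0, 1)   [0·90 + 1·11 = 11]
  90 = 8·11 + 2   → row C = row A − 8·row B = (2, 1, −8)   [check: 1·90 − 8·11 = 2]
  11 = 5·2 + 1   → row D = row B − 5·row C = (1, −5, 41)   [check: −5·90 + 41·11 = 1]
  2 = 2·1 + 0   → remainder 0, stop. gcd = 1 (last nonzero row D).
The gcd is 1, so 11 is invertible mod 90. The last nonzero row gives −5·90 + 41·11 = 1, so t = 41. So 11^(−1) ≡ 41 (mod 90). Verify: 11 · 41 = 451 ≡ 1 (mod 90). ✓

Final answer: 11^(−1) ≡ 41 (mod 90)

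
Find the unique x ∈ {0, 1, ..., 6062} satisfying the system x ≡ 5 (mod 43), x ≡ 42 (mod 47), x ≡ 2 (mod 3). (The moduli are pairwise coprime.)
The moduli 43, 47, 3 are pairwise coprime, so by the CRT there is a unique solution mod 43·47·3 = 6063.
Solve by successive substitution. Start with x ≡ 5 (mod 43).
  Combine with x ≡ 42 (mod 47): write x = 5 + 43·t and require 5 + 43·t ≡ 42 (mod 47), i.e. 43·t ≡ 42 − 5 ≡ 37 (mod 47). Since 43^(−1) ≡ 35 (mod 47), t ≡ 35·37 ≡ 26 (mod 47). So x ≡ 5 + 43·26 = 1123 (mod 2021).
  Combine with x ≡ 2 (mod 3): write x = 1123 + 2021·t and require 1123 + 2021·t ≡ 2 (mod 3), i.e. 2021·t ≡ 2 − 1123 ≡ 1 (mod 3). Since 2021^(−1) ≡ 2 (mod 3) (2021 ≡ 2 (mod 3)), t ≡ 2·1 ≡ 2 (mod 3). So x ≡ 1123 + 2021·2 = 5165 (mod 6063).
Unique solution in [0, 6063): x = 5165.

Final answer: x ≡ 5165 (mod 6063); the representative in [0, 6063) is 5165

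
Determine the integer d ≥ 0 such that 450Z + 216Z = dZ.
(450, 216) = (18); d = 18

In the PID Z, (a, b) is generated by gcd(a, b). Compute gcd(450, 216) with the extended Euclidean algorithm, tracking rows (r, s, t) with s·450 + t·216 = r:
  row A: (450, 1, 0)   [1·450 + 0·216 = 450]
  row B: (216, 0, 1)   [0·450 + 1·216 = 216]
  450 = 2·216 + 18   → row C = row A − 2·row B = (18, 1, −2)   [check: 1·450 − 2·216 = 18]
  216 = 12·18 + 0   → remainder 0, stop. gcd = 18 (last nonzero row C).
So gcd(450, 216) = 18, with Bézout identity 1·450 − 2·216 = 18. Containment (⊇): the Bézout identity exhibits 18 as an element of (450, 216), giving (18) ⊆ (450, 216). Containment (⊆): since 18 | 450 and 18 | 216 (450 = 18·25, 216 = 18·12), every Z-linear combination of 450 and 216 is divisible by 18, so (450, 216) ⊆ (18). Therefore (450, 216) = (18), d = 18.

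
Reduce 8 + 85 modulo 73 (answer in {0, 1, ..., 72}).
20

Reduce the summands first: 85 ≡ 12 (mod 73), so 8 + 85 ≡ 8 + 12 (mod 73). 8 + 12 = 20; 20 = 0·73 + 20, so (8 + 85) mod 73 = 20.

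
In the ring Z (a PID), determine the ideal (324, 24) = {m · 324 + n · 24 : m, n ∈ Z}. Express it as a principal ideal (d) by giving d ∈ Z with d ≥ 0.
(324, 24) = (12); d = 12

In the PID Z, (a, b) is generated by gcd(a, b). Compute gcd(324, 24) with the extended Euclidean algorithm, tracking rows (r, s, t) with s·324 + t·24 = r:
  row A: (324, 1, 0)   [1·324 + 0·24 = 324]
  row B: (24, 0, 1)   [0·324 + 1·24 = 24]
  324 = 13·24 + 12   → row C = row A − 13·row B = (12, 1, −13)   [check: 1·324 − 13·24 = 12]
  24 = 2·12 + 0   → remainder 0, stop. gcd = 12 (last nonzero row C).
So gcd(324, 24) = 12, with Bézout identity 1·324 − 13·24 = 12. Containment (⊇): the Bézout identity exhibits 12 as an element of (324, 24), giving (12) ⊆ (324, 24). Containment (⊆): since 12 | 324 and 12 | 24 (324 = 12·27, 24 = 12·2), every Z-linear combination of 324 and 24 is divisible by 12, so (324, 24) ⊆ (12). Therefore (324, 24) = (12), d = 12.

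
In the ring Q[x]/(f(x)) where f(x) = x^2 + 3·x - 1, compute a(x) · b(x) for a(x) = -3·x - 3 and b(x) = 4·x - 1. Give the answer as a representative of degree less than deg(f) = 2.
First multiply in Q[x] without reducing: a · b = -12·x^2 - 9·x + 3. Now divide by f(x) = x^2 + 3·x - 1, eliminating the leading term at each step:
  leading term -12·x^2: subtract (-12)·f(x) = -12·x^2 - 36·x + 12, leaving 27·x - 9
The degree is now < 2, so this is the remainder. Hence a · b ≡ 27·x - 9 in Q[x]/(f).

Final answer: a · b ≡ 27·x - 9 (mod f(x))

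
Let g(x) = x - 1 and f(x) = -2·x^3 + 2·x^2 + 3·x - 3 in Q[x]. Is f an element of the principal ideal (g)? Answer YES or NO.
YES

In Q[x] the ideal (g) consists of all multiples of g, so f ∈ (g) iff g | f, i.e. iff the remainder of f on division by g is 0. Divide f by g (g is monic, so eliminate the leading term of the running remainder at each step):
  leading term -2·x^3: subtract (-2·x^2)·g(x) = -2·x^3 + 2·x^2, leaving 3·x - 3
  leading term 3·x: subtract (3)·g(x) = 3·x - 3, leaving 0
The remainder is 0, so f(x) = g(x) · h(x) with h(x) = 3 - 2·x^2. Hence g | f, i.e. f ∈ (g).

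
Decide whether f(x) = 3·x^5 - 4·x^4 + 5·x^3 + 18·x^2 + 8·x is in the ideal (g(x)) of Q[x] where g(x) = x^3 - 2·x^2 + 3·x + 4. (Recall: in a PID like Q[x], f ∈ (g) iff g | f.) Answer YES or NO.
YES

In Q[x] the ideal (g) consists of all multiples of g, so f ∈ (g) iff g | f, i.e. iff the remainder of f on division by g is 0. Divide f by g (g is monic, so eliminate the leading term of the running remainder at each step):
  leading term 3·x^5: subtract (3·x^2)·g(x) = 3·x^5 - 6·x^4 + 9·x^3 + 12·x^2, leaving 2·x^4 - 4·x^3 + 6·x^2 + 8·x
  leading term 2·x^4: subtract (2·x)·g(x) = 2·x^4 - 4·x^3 + 6·x^2 + 8·x, leaving 0
The remainder is 0, so f(x) = g(x) · h(x) with h(x) = 3·x^2 + 2·x. Hence g | f, i.e. f ∈ (g).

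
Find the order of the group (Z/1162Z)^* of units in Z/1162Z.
(Z/1162Z)^* consists of the classes a with gcd(a, 1162) = 1, so its order is φ(1162). φ is multiplicative, with φ(p^e) = p^e − p^(e−1). Factorise 1162 = 2 · 7 · 83. Then
  φ(1162) = (2 − 1) · (7 − 1) · (83 − 1) = 1 · 6 · 82 = 492.
Thus |(Z/1162Z)^*| = 492.

Final answer: |(Z/1162Z)^*| = 492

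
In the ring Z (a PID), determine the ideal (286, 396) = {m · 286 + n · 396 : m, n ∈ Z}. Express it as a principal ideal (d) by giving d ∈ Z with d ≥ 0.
In the PID Z, (a, b) is generated by gcd(a, b). Compute gcd(396, 286) with the extended Euclidean algorithm, tracking rows (r, s, t) with s·396 + t·286 = r:
  row A: (396, 1, 0)   [1·396 + 0·286 = 396]
  row B: (286, 0, 1)   [0·396 + 1·286 = 286]
  396 = 1·286 + 110   → row C = row A − 1·row B = (110, 1, −1)   [check: 1·396 − 1·286 = 110]
  286 = 2·110 + 66   → row D = row B − 2·row C = (66, −2, 3)   [check: −2·396 + 3·286 = 66]
  110 = 1·66 + 44   → row E = row C − 1·row D = (44, 3, −4)   [check: 3·396 − 4·286 = 44]
  66 = 1·44 + 22   → row F = row D − 1·row E = (22, −5, 7)   [check: −5·396 + 7·286 = 22]
  44 = 2·22 + 0   → remainder 0, stop. gcd = 22 (last nonzero row F).
So gcd(286, 396) = 22, with Bézout identity −5·396 + 7·286 = 22. Containment (⊇): the Bézout identity exhibits 22 as an element of (286, 396), giving (22) ⊆ (286, 396). Containment (⊆): since 22 | 286 and 22 | 396 (286 = 22·13, 396 = 22·18), every Z-linear combination of 286 and 396 is divisible by 22, so (286, 396) ⊆ (22). Therefore (286, 396) = (22), d = 22.

Final answer: (286, 396) = (22); d = 22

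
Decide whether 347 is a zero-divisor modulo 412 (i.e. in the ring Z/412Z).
gcd(347, 412) = 1, so 347 is a unit in Z/412Z (it has a multiplicative inverse). A unit cannot be a zero-divisor: if 347·b ≡ 0 then multiplying both sides by 347^(−1) gives b ≡ 0. So 347 is not a zero-divisor.

Final answer: NO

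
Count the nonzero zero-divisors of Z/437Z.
Z/437Z has 40 nonzero zero-divisors

In Z/437Z each nonzero element is either a unit (gcd with 437 is 1) or a zero-divisor (gcd > 1). The number of units is φ(437): factorise 437 = 19 · 23, so φ(437) = (19 − 1) · (23 − 1) = 18 · 22 = 396. The nonzero elements number 437 − 1 = 436. Hence the nonzero zero-divisors number 436 − 396 = 40.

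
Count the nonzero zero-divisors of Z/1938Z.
In Z/1938Z each nonzero element is either a unit (gcd with 1938 is 1) or a zero-divisor (gcd > 1). The number of units is φ(1938): factorise 1938 = 2 · 3 · 17 · 19, so φ(1938) = (2 − 1) · (3 − 1) · (17 − 1) · (19 − 1) = 1 · 2 · 16 · 18 = 576. The nonzero elements number 1938 − 1 = 1937. Hence the nonzero zero-divisors number 1937 − 576 = 1361.

Final answer: Z/1938Z has 1361 nonzero zero-divisors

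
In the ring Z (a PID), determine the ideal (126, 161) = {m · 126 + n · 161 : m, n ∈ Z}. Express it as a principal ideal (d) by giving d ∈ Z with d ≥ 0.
In the PID Z, (a, b) is generated by gcd(a, b). Compute gcd(161, 126) with the extended Euclidean algorithm, tracking rows (r, s, t) with s·161 + t·126 = r:
  row A: (161, 1, 0)   [1·161 + 0·126 = 161]
  row B: (126, 0, 1)   [0·161 + 1·126 = 126]
  161 = 1·126 + 35   → row C = row A − 1·row B = (35, 1, −1)   [check: 1·161 − 1·126 = 35]
  126 = 3·35 + 21   → row D = row B − 3·row C = (21, −3, 4)   [check: −3·161 + 4·126 = 21]
  35 = 1·21 + 14   → row E = row C − 1·row D = (14, 4, −5)   [check: 4·161 − 5·126 = 14]
  21 = 1·14 + 7   → row F = row D − 1·row E = (7, −7, 9)   [check: −7·161 + 9·126 = 7]
  14 = 2·7 + 0   → remainder 0, stop. gcd = 7 (last nonzero row F).
So gcd(126, 161) = 7, with Bézout identity −7·161 + 9·126 = 7. Containment (⊇): the Bézout identity exhibits 7 as an element of (126, 161), giving (7) ⊆ (126, 161). Containment (⊆): since 7 | 126 and 7 | 161 (126 = 7·18, 161 = 7·23), every Z-linear combination of 126 and 161 is divisible by 7, so (126, 161) ⊆ (7). Therefore (126, 161) = (7), d = 7.

Final answer: (126, 161) = (7); d = 7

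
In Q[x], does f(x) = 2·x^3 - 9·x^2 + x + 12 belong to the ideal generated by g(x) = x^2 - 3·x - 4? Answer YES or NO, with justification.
In Q[x] the ideal (g) consists of all multiples of g, so f ∈ (g) iff g | f, i.e. iff the remainder of f on division by g is 0. Divide f by g (g is monic, so eliminate the leading term of the running remainder at each step):
  leading term 2·x^3: subtract (2·x)·g(x) = 2·x^3 - 6·x^2 - 8·x, leaving -3·x^2 + 9·x + 12
  leading term -3·x^2: subtract (-3)·g(x) = -3·x^2 + 9·x + 12, leaving 0
The remainder is 0, so f(x) = g(x) · h(x) with h(x) = 2·x - 3. Hence g | f, i.e. f ∈ (g).

Final answer: YES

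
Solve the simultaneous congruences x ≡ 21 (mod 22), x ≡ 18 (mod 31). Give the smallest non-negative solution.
x ≡ 483 (mod 682); the representative in [0, 682) is 483

The moduli 22, 31 are pairwise coprime, so by the CRT there is a unique solution mod 22·31 = 682.
Solve by successive substitution. Start with x ≡ 21 (mod 22).
  Combine with x ≡ 18 (mod 31): write x = 21 + 22·t and require 21 + 22·t ≡ 18 (mod 31), i.e. 22·t ≡ 18 − 21 ≡ 28 (mod 31). Since 22^(−1) ≡ 24 (mod 31), t ≡ 24·28 ≡ 21 (mod 31). So x ≡ 21 + 22·21 = 483 (mod 682).
Unique solution in [0, 682): x = 483.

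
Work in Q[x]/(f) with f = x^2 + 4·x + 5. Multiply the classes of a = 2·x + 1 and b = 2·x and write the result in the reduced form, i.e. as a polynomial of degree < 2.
First multiply in Q[x] without reducing: a · b = 4·x^2 + 2·x. Now divide by f(x) = x^2 + 4·x + 5, eliminating the leading term at each step:
  leading term 4·x^2: subtract (4)·f(x) = 4·x^2 + 16·x + 20, leaving -14·x - 20
The degree is now < 2, so this is the remainder. Hence a · b ≡ -14·x - 20 in Q[x]/(f).

Final answer: a · b ≡ -14·x - 20 (mod f(x))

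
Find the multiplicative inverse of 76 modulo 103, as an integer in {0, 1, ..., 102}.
Apply the extended Euclidean algorithm to (103, 76), tracking rows (r, s, t) with s·103 + t·76 = r. Each division r_prev = q·r_cur + r_new produces the new row as (previous row) − q·(current row):
  row A: (103, 1, 0)   [1·103 + 0·76 = 103]
  row B: (76, 0, 1)   [0·103 + 1·76 = 76]
  103 = 1·76 + 27   → row C = row A − 1·row B = (27, 1, −1)   [check: 1·103 − 1·76 = 27]
  76 = 2·27 + 22   → row D = row B − 2·row C = (22, −2, 3)   [check: −2·103 + 3·76 = 22]
  27 = 1·22 + 5   → row E = row C − 1·row D = (5, 3, −4)   [check: 3·103 − 4·76 = 5]
  22 = 4·5 + 2   → row F = row D − 4·row E = (2, −14, 19)   [check: −14·103 + 19·76 = 2]
  5 = 2·2 + 1   → row G = row E − 2·row F = (1, 31, −42)   [check: 31·103 − 42·76 = 1]
  2 = 2·1 + 0   → remainder 0, stop. gcd = 1 (last nonzero row G).
The gcd is 1, so 76 is invertible mod 103. The last nonzero row gives 31·103 − 42·76 = 1, so t = −42. So 76^(−1) ≡ −42 ≡ 61 (mod 103). Verify: 76 · 61 = 4636 ≡ 1 (mod 103). ✓

Final answer: 76^(−1) ≡ 61 (mod 103)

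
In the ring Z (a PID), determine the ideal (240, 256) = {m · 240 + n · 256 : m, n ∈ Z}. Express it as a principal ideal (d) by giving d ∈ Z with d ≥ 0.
In the PID Z, (a, b) is generated by gcd(a, b). Compute gcd(256, 240) with the extended Euclidean algorithm, tracking rows (r, s, t) with s·256 + t·240 = r:
  row A: (256, 1, 0)   [1·256 + 0·240 = 256]
  row B: (240, 0, 1)   [0·256 + 1·240 = 240]
  256 = 1·240 + 16   → row C = row A − 1·row B = (16, 1, −1)   [check: 1·256 − 1·240 = 16]
  240 = 15·16 + 0   → remainder 0, stop. gcd = 16 (last nonzero row C).
So gcd(240, 256) = 16, with Bézout identity 1·256 − 1·240 = 16. Containment (⊇): the Bézout identity exhibits 16 as an element of (240, 256), giving (16) ⊆ (240, 256). Containment (⊆): since 16 | 240 and 16 | 256 (240 = 16·15, 256 = 16·16), every Z-linear combination of 240 and 256 is divisible by 16, so (240, 256) ⊆ (16). Therefore (240, 256) = (16), d = 16.

Final answer: (240, 256) = (16); d = 16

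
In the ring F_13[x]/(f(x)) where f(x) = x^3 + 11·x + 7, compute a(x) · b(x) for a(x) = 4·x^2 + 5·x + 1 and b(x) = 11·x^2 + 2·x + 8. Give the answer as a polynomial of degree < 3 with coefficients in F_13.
a · b ≡ 11·x^2 + 3·x + 9 (mod f(x))

Multiply as integer polynomials: a · b = 44·x^4 + 63·x^3 + 53·x^2 + 42·x + 8. Reducing coefficients mod 13: a · b ≡ 5·x^4 + 11·x^3 + x^2 + 3·x + 8. Now divide by f(x) = x^3 + 11·x + 7 in F_13[x], eliminating the leading term at each step:
  leading term 5·x^4: subtract (5·x)·f(x) = 5·x^4 + 3·x^2 + 9·x, leaving 11·x^3 + 11·x^2 + 7·x + 8 (coefficients mod 13)
  leading term 11·x^3: subtract (11)·f(x) = 11·x^3 + 4·x + 12, leaving 11·x^2 + 3·x + 9 (coefficients mod 13)
The degree is now < 3, so this is the remainder. Hence a · b ≡ 11·x^2 + 3·x + 9 in F_13[x]/(f).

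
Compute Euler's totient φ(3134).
φ is multiplicative, with φ(p^e) = p^e − p^(e−1). Factorise 3134 = 2 · 1567. Then
  φ(3134) = (2 − 1) · (1567 − 1) = 1 · 1566 = 1566.

Final answer: φ(3134) = 1566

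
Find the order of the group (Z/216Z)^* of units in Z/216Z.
|(Z/216Z)^*| = 72

(Z/216Z)^* consists of the classes a with gcd(a, 216) = 1, so its order is φ(216). φ is multiplicative, with φ(p^e) = p^e − p^(e−1). Factorise 216 = 2^3 · 3^3. Then
  φ(216) = (2^3 − 2^2) · (3^3 − 3^2) = 4 · 18 = 72.
Thus |(Z/216Z)^*| = 72.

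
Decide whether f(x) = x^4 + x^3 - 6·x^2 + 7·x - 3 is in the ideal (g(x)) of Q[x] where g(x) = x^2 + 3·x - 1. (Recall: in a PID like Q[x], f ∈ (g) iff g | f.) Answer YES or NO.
NO

In Q[x] the ideal (g) consists of all multiples of g, so f ∈ (g) iff g | f, i.e. iff the remainder of f on division by g is 0. Divide f by g (g is monic, so eliminate the leading term of the running remainder at each step):
  leading term x^4: subtract (x^2)·g(x) = x^4 + 3·x^3 - x^2, leaving -2·x^3 - 5·x^2 + 7·x - 3
  leading term -2·x^3: subtract (-2·x)·g(x) = -2·x^3 - 6·x^2 + 2·x, leaving x^2 + 5·x - 3
  leading term x^2: subtract (1)·g(x) = x^2 + 3·x - 1, leaving 2·x - 2
The remainder r(x) = 2·x - 2 ≠ 0 (and deg r < deg g), so g ∤ f, i.e. f ∉ (g).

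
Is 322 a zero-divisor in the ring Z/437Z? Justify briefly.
gcd(322, 437) = 23 > 1, so 322 is not a unit in Z/437Z. In Z/nZ every nonzero non-unit is a zero-divisor: explicitly, take b = 437/gcd = 19 ≠ 0 (mod 437); then 322·19 = 6118 = 14·437, i.e. 322·19 ≡ 0 (mod 437). So 322 is a zero-divisor.

Final answer: YES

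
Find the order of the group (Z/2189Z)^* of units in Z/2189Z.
(Z/2189Z)^* consists of the classes a with gcd(a, 2189) = 1, so its order is φ(2189). φ is multiplicative, with φ(p^e) = p^e − p^(e−1). Factorise 2189 = 11 · 199. Then
  φ(2189) = (11 − 1) · (199 − 1) = 10 · 198 = 1980.
Thus |(Z/2189Z)^*| = 1980.

Final answer: |(Z/2189Z)^*| = 1980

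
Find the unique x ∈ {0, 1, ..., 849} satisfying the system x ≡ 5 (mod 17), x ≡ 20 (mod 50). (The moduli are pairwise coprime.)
The moduli 17, 50 are pairwise coprime, so by the CRT there is a unique solution mod 17·50 = 850.
Solve by successive substitution. Start with x ≡ 5 (mod 17).
  Combine with x ≡ 20 (mod 50): write x = 5 + 17·t and require 5 + 17·t ≡ 20 (mod 50), i.e. 17·t ≡ 20 − 5 ≡ 15 (mod 50). Since 17^(−1) ≡ 3 (mod 50), t ≡ 3·15 ≡ 45 (mod 50). So x ≡ 5 + 17·45 = 770 (mod 850).
Unique solution in [0, 850): x = 770.

Final answer: x ≡ 770 (mod 850); the representative in [0, 850) is 770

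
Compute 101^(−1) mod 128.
Apply the extended Euclidean algorithm to (128, 101), tracking rows (r, s, t) with s·128 + t·101 = r. Each division r_prev = q·r_cur + r_new produces the new row as (previous row) − q·(current row):
  row A: (128, 1, 0)   [1·128 + 0·101 = 128]
  row B: (101, 0, 1)   [0·128 + 1·101 = 101]
  128 = 1·101 + 27   → row C = row A − 1·row B = (27, 1, −1)   [check: 1·128 − 1·101 = 27]
  101 = 3·27 + 20   → row D = row B − 3·row C = (20, −3, 4)   [check: −3·128 + 4·101 = 20]
  27 = 1·20 + 7   → row E = row C − 1·row D = (7, 4, −5)   [check: 4·128 − 5·101 = 7]
  20 = 2·7 + 6   → row F = row D − 2·row E = (6, −11, 14)   [check: −11·128 + 14·101 = 6]
  7 = 1·6 + 1   → row G = row E − 1·row F = (1, 15, −19)   [check: 15·128 − 19·101 = 1]
  6 = 6·1 + 0   → remainder 0, stop. gcd = 1 (last nonzero row G).
The gcd is 1, so 101 is invertible mod 128. The last nonzero row gives 15·128 − 19·101 = 1, so t = −19. So 101^(−1) ≡ −19 ≡ 109 (mod 128). Verify: 101 · 109 = 11009 ≡ 1 (mod 128). ✓

Final answer: 101^(−1) ≡ 109 (mod 128)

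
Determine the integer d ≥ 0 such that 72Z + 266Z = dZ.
(72, 266) = (2); d = 2

In the PID Z, (a, b) is generated by gcd(a, b). Compute gcd(266, 72) with the extended Euclidean algorithm, tracking rows (r, s, t) with s·266 + t·72 = r:
  row A: (266, 1, 0)   [1·266 + 0·72 = 266]
  row B: (72, 0, 1)   [0·266 + 1·72 = 72]
  266 = 3·72 + 50   → row C = row A − 3·row B = (50, 1, −3)   [check: 1·266 − 3·72 = 50]
  72 = 1·50 + 22   → row D = row B − 1·row C = (22, −1, 4)   [check: −1·266 + 4·72 = 22]
  50 = 2·22 + 6   → row E = row C − 2·row D = (6, 3, −11)   [check: 3·266 − 11·72 = 6]
  22 = 3·6 + 4   → row F = row D − 3·row E = (4, −10, 37)   [check: −10·266 + 37·72 = 4]
  6 = 1·4 + 2   → row G = row E − 1·row F = (2, 13, −48)   [check: 13·266 − 48·72 = 2]
  4 = 2·2 + 0   → remainder 0, stop. gcd = 2 (last nonzero row G).
So gcd(72, 266) = 2, with Bézout identity 13·266 − 48·72 = 2. Containment (⊇): the Bézout identity exhibits 2 as an element of (72, 266), giving (2) ⊆ (72, 266). Containment (⊆): since 2 | 72 and 2 | 266 (72 = 2·36, 266 = 2·133), every Z-linear combination of 72 and 266 is divisible by 2, so (72, 266) ⊆ (2). Therefore (72, 266) = (2), d = 2.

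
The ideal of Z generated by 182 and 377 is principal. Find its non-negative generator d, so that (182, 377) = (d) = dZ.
In the PID Z, (a, b) is generated by gcd(a, b). Compute gcd(377, 182) with the extended Euclidean algorithm, tracking rows (r, s, t) with s·377 + t·182 = r:
  row A: (377, 1, 0)   [1·377 + 0·182 = 377]
  row B: (182, 0, 1)   [0·377 + 1·182 = 182]
  377 = 2·182 + 13   → row C = row A − 2·row B = (13, 1, −2)   [check: 1·377 − 2·182 = 13]
  182 = 14·13 + 0   → remainder 0, stop. gcd = 13 (last nonzero row C).
So gcd(182, 377) = 13, with Bézout identity 1·377 − 2·182 = 13. Containment (⊇): the Bézout identity exhibits 13 as an element of (182, 377), giving (13) ⊆ (182, 377). Containment (⊆): since 13 | 182 and 13 | 377 (182 = 13·14, 377 = 13·29), every Z-linear combination of 182 and 377 is divisible by 13, so (182, 377) ⊆ (13). Therefore (182, 377) = (13), d = 13.

Final answer: (182, 377) = (13); d = 13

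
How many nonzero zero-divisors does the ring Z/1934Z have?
In Z/1934Z each nonzero element is either a unit (gcd with 1934 is 1) or a zero-divisor (gcd > 1). The number of units is φ(1934): factorise 1934 = 2 · 967, so φ(1934) = (2 − 1) · (967 − 1) = 1 · 966 = 966. The nonzero elements number 1934 − 1 = 1933. Hence the nonzero zero-divisors number 1933 − 966 = 967.

Final answer: Z/1934Z has 967 nonzero zero-divisors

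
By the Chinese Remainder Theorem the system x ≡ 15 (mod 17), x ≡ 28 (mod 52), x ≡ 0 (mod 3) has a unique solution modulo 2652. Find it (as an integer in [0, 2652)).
x ≡ 2004 (mod 2652); the representative in [0, 2652) is 2004

The moduli 17, 52, 3 are pairwise coprime, so by the CRT there is a unique solution mod 17·52·3 = 2652.
Solve by successive substitution. Start with x ≡ 15 (mod 17).
  Combine with x ≡ 28 (mod 52): write x = 15 + 17·t and require 15 + 17·t ≡ 28 (mod 52), i.e. 17·t ≡ 28 − 15 ≡ 13 (mod 52). Since 17^(−1) ≡ 49 (mod 52), t ≡ 49·13 ≡ 13 (mod 52). So x ≡ 15 + 17·13 = 236 (mod 884).
  Combine with x ≡ 0 (mod 3): write x = 236 + 884·t and require 236 + 884·t ≡ 0 (mod 3), i.e. 884·t ≡ 0 − 236 ≡ 1 (mod 3). Since 884^(−1) ≡ 2 (mod 3) (884 ≡ 2 (mod 3)), t ≡ 2·1 ≡ 2 (mod 3). So x ≡ 236 + 884·2 = 2004 (mod 2652).
Unique solution in [0, 2652): x = 2004.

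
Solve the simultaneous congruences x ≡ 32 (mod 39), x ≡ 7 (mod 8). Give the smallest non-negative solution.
x ≡ 71 (mod 312); the representative in [0, 312) is 71

The moduli 39, 8 are pairwise coprime, so by the CRT there is a unique solution mod 39·8 = 312.
Solve by successive substitution. Start with x ≡ 32 (mod 39).
  Combine with x ≡ 7 (mod 8): write x = 32 + 39·t and require 32 + 39·t ≡ 7 (mod 8), i.e. 39·t ≡ 7 − 32 ≡ 7 (mod 8). Since 39^(−1) ≡ 7 (mod 8) (39 ≡ 7 (mod 8)), t ≡ 7·7 ≡ 1 (mod 8). So x ≡ 32 + 39·1 = 71 (mod 312).
Unique solution in [0, 312): x = 71.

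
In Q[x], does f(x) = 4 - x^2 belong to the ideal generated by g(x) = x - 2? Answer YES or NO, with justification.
YES

In Q[x] the ideal (g) consists of all multiples of g, so f ∈ (g) iff g | f, i.e. iff the remainder of f on division by g is 0. Divide f by g (g is monic, so eliminate the leading term of the running remainder at each step):
  leading term -x^2: subtract (-x)·g(x) = -x^2 + 2·x, leaving 4 - 2·x
  leading term -2·x: subtract (-2)·g(x) = 4 - 2·x, leaving 0
The remainder is 0, so f(x) = g(x) · h(x) with h(x) = -x - 2. Hence g | f, i.e. f ∈ (g).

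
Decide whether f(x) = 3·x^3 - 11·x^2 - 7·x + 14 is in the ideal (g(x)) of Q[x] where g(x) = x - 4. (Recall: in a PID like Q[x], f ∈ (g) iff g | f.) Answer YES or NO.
In Q[x] the ideal (g) consists of all multiples of g, so f ∈ (g) iff g | f, i.e. iff the remainder of f on division by g is 0. Divide f by g (g is monic, so eliminate the leading term of the running remainder at each step):
  leading term 3·x^3: subtract (3·x^2)·g(x) = 3·x^3 - 12·x^2, leaving x^2 - 7·x + 14
  leading term x^2: subtract (x)·g(x) = x^2 - 4·x, leaving 14 - 3·x
  leading term -3·x: subtract (-3)·g(x) = 12 - 3·x, leaving 2
The remainder r(x) = 2 ≠ 0 (and deg r < deg g), so g ∤ f, i.e. f ∉ (g).

Final answer: NO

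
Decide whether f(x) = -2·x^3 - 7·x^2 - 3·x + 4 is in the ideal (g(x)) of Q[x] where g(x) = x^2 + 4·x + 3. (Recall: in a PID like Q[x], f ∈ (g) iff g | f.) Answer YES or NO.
In Q[x] the ideal (g) consists of all multiples of g, so f ∈ (g) iff g | f, i.e. iff the remainder of f on division by g is 0. Divide f by g (g is monic, so eliminate the leading term of the running remainder at each step):
  leading term -2·x^3: subtract (-2·x)·g(x) = -2·x^3 - 8·x^2 - 6·x, leaving x^2 + 3·x + 4
  leading term x^2: subtract (1)·g(x) = x^2 + 4·x + 3, leaving 1 - x
The remainder r(x) = 1 - x ≠ 0 (and deg r < deg g), so g ∤ f, i.e. f ∉ (g).

Final answer: NO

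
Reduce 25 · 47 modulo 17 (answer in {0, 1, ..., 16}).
2

Reduce the factors first: 25 ≡ 8, 47 ≡ 13 (mod 17), so 25 · 47 ≡ 8 · 13 (mod 17). 8 · 13 = 104. Dividing by 17: 104 = 6·17 + 2. So (25 · 47) mod 17 = 2.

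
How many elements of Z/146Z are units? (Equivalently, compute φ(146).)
Z/146Z has φ(146) = 72 units

An element a ∈ Z/146Z is a unit iff gcd(a, 146) = 1, so the number of units is φ(146). φ is multiplicative, with φ(p^e) = p^e − p^(e−1). Factorise 146 = 2 · 73. Then
  φ(146) = (2 − 1) · (73 − 1) = 1 · 72 = 72.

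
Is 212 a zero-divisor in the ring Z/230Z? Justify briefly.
YES

gcd(212, 230) = 2 > 1, so 212 is not a unit in Z/230Z. In Z/nZ every nonzero non-unit is a zero-divisor: explicitly, take b = 230/gcd = 115 ≠ 0 (mod 230); then 212·115 = 24380 = 106·230, i.e. 212·115 ≡ 0 (mod 230). So 212 is a zero-divisor.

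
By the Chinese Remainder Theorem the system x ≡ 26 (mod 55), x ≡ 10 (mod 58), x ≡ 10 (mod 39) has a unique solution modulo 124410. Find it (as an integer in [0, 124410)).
The moduli 55, 58, 39 are pairwise coprime, so by the CRT there is a unique solution mod 55·58·39 = 124410.
Solve by successive substitution. Start with x ≡ 26 (mod 55).
  Combine with x ≡ 10 (mod 58): write x = 26 + 55·t and require 26 + 55·t ≡ 10 (mod 58), i.e. 55·t ≡ 10 − 26 ≡ 42 (mod 58). Since 55^(−1) ≡ 19 (mod 58), t ≡ 19·42 ≡ 44 (mod 58). So x ≡ 26 + 55·44 = 2446 (mod 3190).
  Combine with x ≡ 10 (mod 39): write x = 2446 + 3190·t and require 2446 + 3190·t ≡ 10 (mod 39), i.e. 3190·t ≡ 10 − 2446 ≡ 21 (mod 39). Since 3190^(−1) ≡ 34 (mod 39) (3190 ≡ 31 (mod 39)), t ≡ 34·21 ≡ 12 (mod 39). So x ≡ 2446 + 3190·12 = 40726 (mod 124410).
Unique solution in [0, 124410): x = 40726.

Final answer: x ≡ 40726 (mod 124410); the representative in [0, 124410) is 40726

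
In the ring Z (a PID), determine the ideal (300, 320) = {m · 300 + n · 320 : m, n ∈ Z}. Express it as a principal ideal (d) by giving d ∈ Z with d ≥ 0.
In the PID Z, (a, b) is generated by gcd(a, b). Compute gcd(320, 300) with the extended Euclidean algorithm, tracking rows (r, s, t) with s·320 + t·300 = r:
  row A: (320, 1, 0)   [1·320 + 0·300 = 320]
  row B: (300, 0, 1)   [0·320 + 1·300 = 300]
  320 = 1·300 + 20   → row C = row A − 1·row B = (20, 1, −1)   [check: 1·320 − 1·300 = 20]
  300 = 15·20 + 0   → remainder 0, stop. gcd = 20 (last nonzero row C).
So gcd(300, 320) = 20, with Bézout identity 1·320 − 1·300 = 20. Containment (⊇): the Bézout identity exhibits 20 as an element of (300, 320), giving (20) ⊆ (300, 320). Containment (⊆): since 20 | 300 and 20 | 320 (300 = 20·15, 320 = 20·16), every Z-linear combination of 300 and 320 is divisible by 20, so (300, 320) ⊆ (20). Therefore (300, 320) = (20), d = 20.

Final answer: (300, 320) = (20); d = 20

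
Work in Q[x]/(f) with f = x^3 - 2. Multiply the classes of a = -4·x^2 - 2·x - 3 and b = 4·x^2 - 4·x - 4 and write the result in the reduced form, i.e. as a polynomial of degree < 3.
First multiply in Q[x] without reducing: a · b = -16·x^4 + 8·x^3 + 12·x^2 + 20·x + 12. Now divide by f(x) = x^3 - 2, eliminating the leading term at each step:
  leading term -16·x^4: subtract (-16·x)·f(x) = -16·x^4 + 32·x, leaving 8·x^3 + 12·x^2 - 12·x + 12
  leading term 8·x^3: subtract (8)·f(x) = 8·x^3 - 16, leaving 12·x^2 - 12·x + 28
The degree is now < 3, so this is the remainder. Hence a · b ≡ 12·x^2 - 12·x + 28 in Q[x]/(f).

Final answer: a · b ≡ 12·x^2 - 12·x + 28 (mod f(x))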